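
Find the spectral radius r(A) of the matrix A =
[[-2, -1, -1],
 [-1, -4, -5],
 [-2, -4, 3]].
r(A) ≈ 6.7001

The eigenvalues of A are the roots of its characteristic polynomial. With M = A (coefficients from the trace, the sum of principal 2x2 minors, and det A):
  p(λ) = det(λ I - M) = λ^3 + 3λ^2 - 33λ - 55.
No integer candidate from the rational root theorem (±divisors of 55) is a root, so the roots are irrational. The cubic discriminant is Δ = 175824 > 0, so there are three distinct real roots. p(-7) = -20 and p(-6) = 35 have opposite signs, so a root lies in (-7, -6); Newton's method refines it to λ ≈ -6.7001. p(-2) = 15 and p(-1) = -20 have opposite signs, so a root lies in (-2, -1); Newton's method refines it to λ ≈ -1.5604. p(5) = -20 and p(6) = 71 have opposite signs, so a root lies in (5, 6); Newton's method refines it to λ ≈ 5.2606. Check (Vieta): the three roots sum to -3, matching tr M = -3.
Thus the eigenvalues (to 4 decimals) are -6.7001 (modulus 6.7001); -1.5604 (modulus 1.5604); 5.2606 (modulus 5.2606). The spectral radius is the largest modulus: r(A) ≈ 6.7001. (Cross-check: r(A) ≤ ||A||_2 ≈ 6.7946; equality holds whenever A is normal, though it can also hold for some non-normal A.)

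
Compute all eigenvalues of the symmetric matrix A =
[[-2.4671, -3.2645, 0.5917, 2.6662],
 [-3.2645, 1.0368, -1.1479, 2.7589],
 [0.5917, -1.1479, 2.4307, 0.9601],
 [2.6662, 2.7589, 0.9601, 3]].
sigma(A) ≈ {-6, 1, 4, 5}

A is real symmetric, so its spectrum consists of real eigenvalues. Expanding the characteristic polynomial of the displayed matrix gives
  det(λ I - A) = p(λ) = λ^4 + (-4)λ^3 + (-31)λ^2 + (153.9989)λ + (-119.994).
Solving p(λ) = 0 yields eigenvalues ≈ -6, 1, 4, 5. (A is shown rounded to 4 decimals, so these recover the underlying integer eigenvalues to within that precision.)
Verification: the trace of A = 4 equals the sum of eigenvalues 4, and det(A) ≈ -119.9940 matches the eigenvalue product -120.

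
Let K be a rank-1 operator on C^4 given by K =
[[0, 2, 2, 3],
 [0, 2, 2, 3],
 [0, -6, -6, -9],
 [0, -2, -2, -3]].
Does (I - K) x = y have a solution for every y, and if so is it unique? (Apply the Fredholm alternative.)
(I - K) is invertible (det(I - K) = 8 ≠ 0), so for every y in C^4 the equation (I - K) x = y has a unique solution.

K has rank 1, so it is an outer product K = u v^T: every row of K is a multiple of one row vector. Reading off the entries, u = (-1, -1, 3, 1) and v = (0, -2, -2, -3) (row i of K equals u_i·v^T). A rank-one matrix u v^T satisfies K u = u (v·u) and kills the (3)-dimensional subspace v^⊥, so its characteristic polynomial is lambda^3 (lambda - v·u) with v·u = tr K = -7. Hence the eigenvalues of I - K are 1 (multiplicity 3) and 1 - (-7) = 8, so det(I - K) = 8. (Direct check: I - K =
[[1, -2, -2, -3],
 [0, -1, -2, -3],
 [0, 6, 7, 9],
 [0, 2, 2, 4]]
has determinant 8.) The finite-dimensional Fredholm alternative says: either (I - K) is invertible, or ker(I - K) ≠ {0} and then range(I - K) = ker((I - K)^*)^⊥, with dim ker(I - K) = dim ker((I - K)^*). Since det(I - K) ≠ 0, 1 is not an eigenvalue of K and ker(I - K) = {0}, so we are in the first case: for every y there is a unique x = (I - K)^(-1) y. Explicitly, by the Sherman–Morrison formula, (I - u v^T)^(-1) = I + u v^T/(1 - v·u), i.e. (I - K)^(-1) = I + K/(8).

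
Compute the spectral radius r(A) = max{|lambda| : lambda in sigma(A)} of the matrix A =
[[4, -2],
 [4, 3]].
r(A) = sqrt(20) ≈ 4.4721

The eigenvalues of A are the roots of its characteristic polynomial. With M = A (coefficients from the trace and determinant):
  p(λ) = det(λ I - M) = λ^2 - 7λ + 20.
For λ^2 - 7λ + 20 the discriminant is -31. It is negative, so the roots are the complex-conjugate pair λ = 7/2 ± (sqrt(31)/2) i ≈ 3.5 ± 2.7839i. For a conjugate pair the product of the roots equals the constant term, so |λ|^2 = 20 and |λ| = sqrt(20) ≈ 4.4721.
Thus the eigenvalues (to 4 decimals) are 3.5 ± 2.7839i (modulus 4.4721). The spectral radius is the largest modulus: r(A) = sqrt(20) ≈ 4.4721. (Cross-check: r(A) ≤ ||A||_2 ≈ 5.7278; equality holds whenever A is normal, though it can also hold for some non-normal A.)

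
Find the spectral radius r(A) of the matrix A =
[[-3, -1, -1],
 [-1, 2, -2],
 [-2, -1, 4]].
r(A) ≈ 4.7812

The eigenvalues of A are the roots of its characteristic polynomial. With M = A (coefficients from the trace, the sum of principal 2x2 minors, and det A):
  p(λ) = det(λ I - M) = λ^3 - 3λ^2 - 15λ + 31.
No integer candidate from the rational root theorem (±divisors of 31) is a root, so the roots are irrational. The cubic discriminant is Δ = 18036 > 0, so there are three distinct real roots. p(-4) = -21 and p(-3) = 22 have opposite signs, so a root lies in (-4, -3); Newton's method refines it to λ ≈ -3.5882. p(1) = 14 and p(2) = -3 have opposite signs, so a root lies in (1, 2); Newton's method refines it to λ ≈ 1.807. p(4) = -13 and p(5) = 6 have opposite signs, so a root lies in (4, 5); Newton's method refines it to λ ≈ 4.7812. Check (Vieta): the three roots sum to 3, matching tr M = 3.
Thus the eigenvalues (to 4 decimals) are -3.5882 (modulus 3.5882); 1.807 (modulus 1.807); 4.7812 (modulus 4.7812). The spectral radius is the largest modulus: r(A) ≈ 4.7812. (Cross-check: r(A) ≤ ||A||_2 ≈ 5.0135; equality holds whenever A is normal, though it can also hold for some non-normal A.)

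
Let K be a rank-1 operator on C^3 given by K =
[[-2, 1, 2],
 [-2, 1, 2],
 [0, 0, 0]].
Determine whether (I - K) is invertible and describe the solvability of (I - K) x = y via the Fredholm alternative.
(I - K) is invertible (det(I - K) = 2 ≠ 0), so for every y in C^3 the equation (I - K) x = y has a unique solution.

K has rank 1, so it is an outer product K = u v^T: every row of K is a multiple of one row vector. Reading off the entries, u = (-1, -1, 0) and v = (2, -1, -2) (row i of K equals u_i·v^T). A rank-one matrix u v^T satisfies K u = u (v·u) and kills the (2)-dimensional subspace v^⊥, so its characteristic polynomial is lambda^2 (lambda - v·u) with v·u = tr K = -1. Hence the eigenvalues of I - K are 1 (multiplicity 2) and 1 - (-1) = 2, so det(I - K) = 2. (Direct check: I - K =
[[3, -1, -2],
 [2, 0, -2],
 [0, 0, 1]]
has determinant 2.) The finite-dimensional Fredholm alternative says: either (I - K) is invertible, or ker(I - K) ≠ {0} and then range(I - K) = ker((I - K)^*)^⊥, with dim ker(I - K) = dim ker((I - K)^*). Since det(I - K) ≠ 0, 1 is not an eigenvalue of K and ker(I - K) = {0}, so we are in the first case: for every y there is a unique x = (I - K)^(-1) y. Explicitly, by the Sherman–Morrison formula, (I - u v^T)^(-1) = I + u v^T/(1 - v·u), i.e. (I - K)^(-1) = I + K/(2).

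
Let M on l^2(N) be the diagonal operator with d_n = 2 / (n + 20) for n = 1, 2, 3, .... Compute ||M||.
||M|| = 2/21 (attained at n = 1)

For M diagonal, ||M|| = sup_n |d_n| = sup_n 2/(n + 20). This is positive and strictly decreasing in n, so the supremum is attained at n = 1: d_1 = 2/(1 + 20) = 2/21. Hence ||M|| = 2/21.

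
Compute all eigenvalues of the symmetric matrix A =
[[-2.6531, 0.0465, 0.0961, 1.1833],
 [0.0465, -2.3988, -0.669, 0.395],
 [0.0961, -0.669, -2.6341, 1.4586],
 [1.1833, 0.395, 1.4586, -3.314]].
sigma(A) ≈ {-5, -3, -2, -1}

A is real symmetric, so its spectrum consists of real eigenvalues. Expanding the characteristic polynomial of the displayed matrix gives
  det(λ I - A) = p(λ) = λ^4 + (11)λ^3 + (41)λ^2 + (61)λ + (30).
Solving p(λ) = 0 yields eigenvalues ≈ -5, -3, -2, -1. (A is shown rounded to 4 decimals, so these recover the underlying integer eigenvalues to within that precision.)
Verification: the trace of A = -11 equals the sum of eigenvalues -11, and det(A) ≈ 30.0008 matches the eigenvalue product 30.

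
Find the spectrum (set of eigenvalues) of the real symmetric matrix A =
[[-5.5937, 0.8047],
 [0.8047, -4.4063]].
sigma(A) ≈ {-6, -4}

A is real symmetric, so its spectrum consists of real eigenvalues. Expanding the characteristic polynomial of the displayed matrix gives
  det(λ I - A) = p(λ) = λ^2 + (10)λ + (24).
Solving p(λ) = 0 yields eigenvalues ≈ -6, -4. (A is shown rounded to 4 decimals, so these recover the underlying integer eigenvalues to within that precision.)
Verification: the trace of A = -10 equals the sum of eigenvalues -10, and det(A) ≈ 24.0000 matches the eigenvalue product 24.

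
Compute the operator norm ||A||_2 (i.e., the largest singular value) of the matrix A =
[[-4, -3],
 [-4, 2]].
||A||_2 = sqrt((45 + sqrt(425))/2) ≈ 5.7278 (= sqrt(largest eigenvalue of A^T A))

||A||_2 = sigma_max(A) = sqrt(lambda_max(A^T A)). Form the symmetric matrix M = A^T A =
[[32, 4],
 [4, 13]].
Its characteristic polynomial (trace, determinant of M give the coefficients) is
  p(λ) = det(λ I - M) = λ^2 - 45λ + 400.
For λ^2 - 45λ + 400 the discriminant is 425. It is nonnegative but not a perfect square, so the roots are real and irrational: λ = (45 ± sqrt(425))/2 ≈ 32.8078, 12.1922.
So the eigenvalues of A^T A are ≈ 12.1922, 32.8078 (all ≥ 0, as they must be for A^T A). The largest is λ_max = (45 + sqrt(425))/2 ≈ 32.8078, hence ||A||_2 = sqrt(λ_max) = sqrt((45 + sqrt(425))/2) ≈ 5.7278.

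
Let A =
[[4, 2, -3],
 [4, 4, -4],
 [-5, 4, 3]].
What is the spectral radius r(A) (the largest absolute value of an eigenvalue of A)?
r(A) = (7 + sqrt(29))/2 ≈ 6.1926

The eigenvalues of A are the roots of its characteristic polynomial. With M = A (coefficients from the trace, the sum of principal 2x2 minors, and det A):
  p(λ) = det(λ I - M) = λ^3 - 11λ^2 + 33λ - 20.
By the rational root theorem any rational root is an integer divisor of 20. Testing λ = 4: p(4) = 64 - 176 + 132 - 20 = 0, so λ = 4 is a root. Dividing out (λ - 4) leaves p(λ) = (λ - 4)(λ^2 - 7λ + 5). For λ^2 - 7λ + 5 the discriminant is 29. It is nonnegative but not a perfect square, so the roots are real and irrational: λ = (7 ± sqrt(29))/2 ≈ 6.1926, 0.8074.
Thus the eigenvalues (to 4 decimals) are 6.1926 (modulus 6.1926); 0.8074 (modulus 0.8074); 4 (modulus 4). The spectral radius is the largest modulus: r(A) = (7 + sqrt(29))/2 ≈ 6.1926. (Cross-check: r(A) ≤ ||A||_2 ≈ 9.5689; equality holds whenever A is normal, though it can also hold for some non-normal A.)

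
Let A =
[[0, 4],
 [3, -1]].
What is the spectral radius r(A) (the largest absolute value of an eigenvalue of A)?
r(A) = 4

The eigenvalues of A are the roots of its characteristic polynomial. With M = A (coefficients from the trace and determinant):
  p(λ) = det(λ I - M) = λ^2 + λ - 12.
For λ^2 + λ - 12 the discriminant is 49. It is a perfect square (7^2), so the roots are rational: λ = (-1 ± 7)/2 = 3, -4.
Thus the eigenvalues (to 4 decimals) are 3 (modulus 3); -4 (modulus 4). The spectral radius is the largest modulus: r(A) = 4. (Cross-check: r(A) ≤ ||A||_2 ≈ 4.2426; equality holds whenever A is normal, though it can also hold for some non-normal A.)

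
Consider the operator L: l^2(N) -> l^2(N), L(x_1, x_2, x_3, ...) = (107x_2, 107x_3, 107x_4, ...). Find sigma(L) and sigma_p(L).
sigma(L) = closed disk {z in C : |z| ≤ 107}; sigma_p(L) = open disk {z in C : |z| < 107}

Note L = 107·V where V is the unit left shift (V x)_k = x_{k+1}; so sigma(L) = 107·sigma(V) and ||L|| = 107||V||. ||L x||^2 = 11449sum_{k≥2} |x_k|^2 ≤ 11449||x||^2, with equality on {x : x_1 = 0}, so ||L|| = 107. For any lambda with |lambda| < 107, set r = lambda/107 (|r| < 1); the vector x = (1, r, r^2, ...) is in l^2 and satisfies L x = 107(r, r^2, ...) = lambda x, so lambda is an eigenvalue. On the boundary |lambda| = 107 the geometric series diverges, so no l^2 eigenvector exists, but these lambda lie in the approximate point spectrum. Hence sigma(L) is the closed disk of radius 107 and sigma_p(L) is the open disk.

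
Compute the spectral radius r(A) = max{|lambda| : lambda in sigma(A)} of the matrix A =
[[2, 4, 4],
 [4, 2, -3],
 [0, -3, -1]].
r(A) = (1 + sqrt(109))/2 ≈ 5.7202

The eigenvalues of A are the roots of its characteristic polynomial. With M = A (coefficients from the trace, the sum of principal 2x2 minors, and det A):
  p(λ) = det(λ I - M) = λ^3 - 3λ^2 - 25λ + 54.
By the rational root theorem any rational root is an integer divisor of 54. Testing λ = 2: p(2) = 8 - 12 - 50 + 54 = 0, so λ = 2 is a root. Dividing out (λ - 2) leaves p(λ) = (λ - 2)(λ^2 - λ - 27). For λ^2 - λ - 27 the discriminant is 109. It is nonnegative but not a perfect square, so the roots are real and irrational: λ = (1 ± sqrt(109))/2 ≈ 5.7202, -4.7202.
Thus the eigenvalues (to 4 decimals) are 5.7202 (modulus 5.7202); -4.7202 (modulus 4.7202); 2 (modulus 2). The spectral radius is the largest modulus: r(A) = (1 + sqrt(109))/2 ≈ 5.7202. (Cross-check: r(A) ≤ ||A||_2 ≈ 6.7163; equality holds whenever A is normal, though it can also hold for some non-normal A.)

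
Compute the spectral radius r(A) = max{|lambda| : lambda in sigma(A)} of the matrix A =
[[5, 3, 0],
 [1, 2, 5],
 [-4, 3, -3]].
r(A) ≈ 5.7534

The eigenvalues of A are the roots of its characteristic polynomial. With M = A (coefficients from the trace, the sum of principal 2x2 minors, and det A):
  p(λ) = det(λ I - M) = λ^3 - 4λ^2 - 29λ + 156.
No integer candidate from the rational root theorem (±divisors of 156) is a root, so the roots are irrational. The cubic discriminant is Δ = -180396 < 0, so there is one real root and a complex-conjugate pair. p(-6) = -30 and p(-5) = 76 have opposite signs, so a root lies in (-6, -5); Newton's method refines it to λ ≈ -5.7534. Dividing out (λ - (-5.7534)) leaves approximately λ^2 - 9.7534λ + 27.1146. For λ^2 - 9.7534λ + 27.1146 the discriminant is -13.3303. It is negative, so the remaining roots are the complex-conjugate pair λ ≈ 4.8767 ± 1.8255i. Their product equals the constant term, so |λ|^2 ≈ 27.1146 and |λ| ≈ 5.2072.
Thus the eigenvalues (to 4 decimals) are -5.7534 (modulus 5.7534); 4.8767 ± 1.8255i (modulus 5.2072). The spectral radius is the largest modulus: r(A) ≈ 5.7534. (Cross-check: r(A) ≤ ||A||_2 ≈ 7.4881; equality holds whenever A is normal, though it can also hold for some non-normal A.)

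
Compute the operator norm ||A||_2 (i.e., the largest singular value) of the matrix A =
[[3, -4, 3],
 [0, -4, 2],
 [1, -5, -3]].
||A||_2 ≈ 7.9725 (= sqrt(largest eigenvalue of A^T A))

||A||_2 = sigma_max(A) = sqrt(lambda_max(A^T A)). Form the symmetric matrix M = A^T A =
[[10, -17, 6],
 [-17, 57, -5],
 [6, -5, 22]].
Its characteristic polynomial (trace, sum of principal 2x2 minors, determinant of M give the coefficients) is
  p(λ) = det(λ I - M) = λ^3 - 89λ^2 + 1694λ - 4900.
No integer candidate from the rational root theorem (±divisors of 4900) is a root, so the roots are irrational. The cubic discriminant is Δ = 2117632020 > 0, so there are three distinct real roots. p(3) = -592 and p(4) = 516 have opposite signs, so a root lies in (3, 4); Newton's method refines it to λ ≈ 3.5166. p(21) = 686 and p(22) = -60 have opposite signs, so a root lies in (21, 22); Newton's method refines it to λ ≈ 21.9219. p(63) = -1372 and p(64) = 1116 have opposite signs, so a root lies in (63, 64); Newton's method refines it to λ ≈ 63.5615. Check (Vieta): the three roots sum to 89, matching tr M = 89.
So the eigenvalues of A^T A are ≈ 3.5166, 21.9219, 63.5615 (all ≥ 0, as they must be for A^T A). The largest is λ_max ≈ 63.5615, hence ||A||_2 = sqrt(λ_max) ≈ 7.9725.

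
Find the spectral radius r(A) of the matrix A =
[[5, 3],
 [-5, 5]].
r(A) = sqrt(40) ≈ 6.3246

The eigenvalues of A are the roots of its characteristic polynomial. With M = A (coefficients from the trace and determinant):
  p(λ) = det(λ I - M) = λ^2 - 10λ + 40.
For λ^2 - 10λ + 40 the discriminant is -60. It is negative, so the roots are the complex-conjugate pair λ = 5 ± (sqrt(60)/2) i ≈ 5 ± 3.873i. For a conjugate pair the product of the roots equals the constant term, so |λ|^2 = 40 and |λ| = sqrt(40) ≈ 6.3246.
Thus the eigenvalues (to 4 decimals) are 5 ± 3.873i (modulus 6.3246). The spectral radius is the largest modulus: r(A) = sqrt(40) ≈ 6.3246. (Cross-check: r(A) ≤ ||A||_2 ≈ 7.4031; equality holds whenever A is normal, though it can also hold for some non-normal A.)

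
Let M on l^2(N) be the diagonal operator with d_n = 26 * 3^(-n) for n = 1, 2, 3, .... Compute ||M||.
||M|| = 26/3 (attained at n = 1)

For M diagonal, ||M|| = sup_n |d_n|. The sequence d_n = 26 * 3^(-n) is positive and strictly decreasing (ratio 3^(-1) < 1), so the supremum is d_1 = 26/3. Hence ||M|| = 26/3.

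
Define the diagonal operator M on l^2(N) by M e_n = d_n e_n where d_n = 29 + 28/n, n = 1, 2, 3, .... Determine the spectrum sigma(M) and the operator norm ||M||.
sigma(M) = {29 + 28/n : n ≥ 1} ∪ {29}; ||M|| = 57

A bounded diagonal operator on l^2 with diagonal entries d_n has spectrum equal to the closure of {d_n : n ≥ 1}: every d_n is an eigenvalue (with eigenvector e_n), so {d_n} ⊂ sigma(M); the spectrum is closed, so its closure is too; and for lambda not in the closure, (M - lambda I) has bounded inverse (the diagonal entries 1/(d_n - lambda) are bounded). For our sequence d_n = 29 + 28/n, n = 1, 2, 3, ...:
  - {d_n} = {29 + 28/n : n ≥ 1}; the only limit point is 29
  - closure = {29 + 28/n : n ≥ 1} ∪ {29}
For the norm: a diagonal operator has ||M|| = sup_n |d_n|. Here d_n = 29 + 28/n is positive and decreasing, so sup_n |d_n| = d_1 = 29 + 28 = 57. So ||M|| = 57.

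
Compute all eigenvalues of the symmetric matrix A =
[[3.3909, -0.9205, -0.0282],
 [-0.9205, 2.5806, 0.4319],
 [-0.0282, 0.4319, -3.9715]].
sigma(A) ≈ {-4, 2, 4}

A is real symmetric, so its spectrum consists of real eigenvalues. Expanding the characteristic polynomial of the displayed matrix gives
  det(λ I - A) = p(λ) = λ^3 + (-2)λ^2 + (-16)λ + (32).
Solving p(λ) = 0 yields eigenvalues ≈ -4, 2, 4. (A is shown rounded to 4 decimals, so these recover the underlying integer eigenvalues to within that precision.)
Verification: the trace of A = 2 equals the sum of eigenvalues 2, and det(A) ≈ -31.9999 matches the eigenvalue product -32.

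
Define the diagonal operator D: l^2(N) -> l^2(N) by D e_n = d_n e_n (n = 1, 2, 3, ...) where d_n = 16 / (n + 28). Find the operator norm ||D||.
||D|| = 16/29 (attained at n = 1)

For D diagonal, ||D|| = sup_n |d_n| = sup_n 16/(n + 28). This is positive and strictly decreasing in n, so the supremum is attained at n = 1: d_1 = 16/(1 + 28) = 16/29. Hence ||D|| = 16/29.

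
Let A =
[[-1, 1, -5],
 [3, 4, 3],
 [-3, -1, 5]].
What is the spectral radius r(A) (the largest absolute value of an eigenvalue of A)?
r(A) ≈ 6.3456

The eigenvalues of A are the roots of its characteristic polynomial. With M = A (coefficients from the trace, the sum of principal 2x2 minors, and det A):
  p(λ) = det(λ I - M) = λ^3 - 8λ^2 - 4λ + 92.
No integer candidate from the rational root theorem (±divisors of 92) is a root, so the roots are irrational. The cubic discriminant is Δ = 14160 > 0, so there are three distinct real roots. p(-4) = -84 and p(-3) = 5 have opposite signs, so a root lies in (-4, -3); Newton's method refines it to λ ≈ -3.0693. p(4) = 12 and p(5) = -3 have opposite signs, so a root lies in (4, 5); Newton's method refines it to λ ≈ 4.7237. p(6) = -4 and p(7) = 15 have opposite signs, so a root lies in (6, 7); Newton's method refines it to λ ≈ 6.3456. Check (Vieta): the three roots sum to 8, matching tr M = 8.
Thus the eigenvalues (to 4 decimals) are -3.0693 (modulus 3.0693); 4.7237 (modulus 4.7237); 6.3456 (modulus 6.3456). The spectral radius is the largest modulus: r(A) ≈ 6.3456. (Cross-check: r(A) ≤ ||A||_2 ≈ 7.6877; equality holds whenever A is normal, though it can also hold for some non-normal A.)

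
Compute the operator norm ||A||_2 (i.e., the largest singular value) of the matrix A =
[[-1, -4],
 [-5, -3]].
||A||_2 = sqrt((51 + sqrt(1445))/2) ≈ 6.6713 (= sqrt(largest eigenvalue of A^T A))

||A||_2 = sigma_max(A) = sqrt(lambda_max(A^T A)). Form the symmetric matrix M = A^T A =
[[26, 19],
 [19, 25]].
Its characteristic polynomial (trace, determinant of M give the coefficients) is
  p(λ) = det(λ I - M) = λ^2 - 51λ + 289.
For λ^2 - 51λ + 289 the discriminant is 1445. It is nonnegative but not a perfect square, so the roots are real and irrational: λ = (51 ± sqrt(1445))/2 ≈ 44.5066, 6.4934.
So the eigenvalues of A^T A are ≈ 6.4934, 44.5066 (all ≥ 0, as they must be for A^T A). The largest is λ_max = (51 + sqrt(1445))/2 ≈ 44.5066, hence ||A||_2 = sqrt(λ_max) = sqrt((51 + sqrt(1445))/2) ≈ 6.6713.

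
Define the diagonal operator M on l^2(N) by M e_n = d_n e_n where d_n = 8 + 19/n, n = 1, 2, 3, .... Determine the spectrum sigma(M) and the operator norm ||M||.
sigma(M) = {8 + 19/n : n ≥ 1} ∪ {8}; ||M|| = 27

A bounded diagonal operator on l^2 with diagonal entries d_n has spectrum equal to the closure of {d_n : n ≥ 1}: every d_n is an eigenvalue (with eigenvector e_n), so {d_n} ⊂ sigma(M); the spectrum is closed, so its closure is too; and for lambda not in the closure, (M - lambda I) has bounded inverse (the diagonal entries 1/(d_n - lambda) are bounded). For our sequence d_n = 8 + 19/n, n = 1, 2, 3, ...:
  - {d_n} = {8 + 19/n : n ≥ 1}; the only limit point is 8
  - closure = {8 + 19/n : n ≥ 1} ∪ {8}
For the norm: a diagonal operator has ||M|| = sup_n |d_n|. Here d_n = 8 + 19/n is positive and decreasing, so sup_n |d_n| = d_1 = 8 + 19 = 27. So ||M|| = 27.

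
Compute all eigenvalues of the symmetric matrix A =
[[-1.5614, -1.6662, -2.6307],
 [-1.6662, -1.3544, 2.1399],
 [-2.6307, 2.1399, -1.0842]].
sigma(A) ≈ {-4, -3, 3}

A is real symmetric, so its spectrum consists of real eigenvalues. Expanding the characteristic polynomial of the displayed matrix gives
  det(λ I - A) = p(λ) = λ^3 + (4)λ^2 + (-9)λ + (-36).
Solving p(λ) = 0 yields eigenvalues ≈ -4, -3, 3. (A is shown rounded to 4 decimals, so these recover the underlying integer eigenvalues to within that precision.)
Verification: the trace of A = -4 equals the sum of eigenvalues -4, and det(A) ≈ 35.9998 matches the eigenvalue product 36.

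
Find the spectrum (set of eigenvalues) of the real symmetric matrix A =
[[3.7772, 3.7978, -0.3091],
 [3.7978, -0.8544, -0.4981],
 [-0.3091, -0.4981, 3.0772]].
sigma(A) ≈ {-3, 3, 6}

A is real symmetric, so its spectrum consists of real eigenvalues. Expanding the characteristic polynomial of the displayed matrix gives
  det(λ I - A) = p(λ) = λ^3 + (-6)λ^2 + (-9)λ + (54).
Solving p(λ) = 0 yields eigenvalues ≈ -3, 3, 6. (A is shown rounded to 4 decimals, so these recover the underlying integer eigenvalues to within that precision.)
Verification: the trace of A = 6 equals the sum of eigenvalues 6, and det(A) ≈ -54.0003 matches the eigenvalue product -54.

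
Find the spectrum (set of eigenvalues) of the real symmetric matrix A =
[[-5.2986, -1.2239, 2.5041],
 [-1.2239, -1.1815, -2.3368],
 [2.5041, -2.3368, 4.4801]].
sigma(A) ≈ {-6, -2, 6}

A is real symmetric, so its spectrum consists of real eigenvalues. Expanding the characteristic polynomial of the displayed matrix gives
  det(λ I - A) = p(λ) = λ^3 + (2)λ^2 + (-36)λ + (-72.0017).
Solving p(λ) = 0 yields eigenvalues ≈ -6, -2, 6. (A is shown rounded to 4 decimals, so these recover the underlying integer eigenvalues to within that precision.)
Verification: the trace of A = -2 equals the sum of eigenvalues -2, and det(A) ≈ 72.0017 matches the eigenvalue product 72.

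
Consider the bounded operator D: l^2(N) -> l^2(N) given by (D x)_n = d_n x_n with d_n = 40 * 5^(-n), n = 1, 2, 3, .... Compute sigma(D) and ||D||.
sigma(D) = {40 * 5^(-n) : n ≥ 1} ∪ {0}; ||D|| = 8

A bounded diagonal operator on l^2 with diagonal entries d_n has spectrum equal to the closure of {d_n : n ≥ 1}: every d_n is an eigenvalue (with eigenvector e_n), so {d_n} ⊂ sigma(D); the spectrum is closed, so its closure is too; and for lambda not in the closure, (D - lambda I) has bounded inverse (the diagonal entries 1/(d_n - lambda) are bounded). For our sequence d_n = 40 * 5^(-n), n = 1, 2, 3, ...:
  - {d_n} = {40 * 5^(-n) : n ≥ 1}; the only limit point is 0
  - closure = {40 * 5^(-n) : n ≥ 1} ∪ {0}
For the norm: a diagonal operator has ||D|| = sup_n |d_n|. Here d_n = 40 * 5^(-n) is positive and decreasing, so sup_n |d_n| = d_1 = 40/5 = 8. So ||D|| = 8.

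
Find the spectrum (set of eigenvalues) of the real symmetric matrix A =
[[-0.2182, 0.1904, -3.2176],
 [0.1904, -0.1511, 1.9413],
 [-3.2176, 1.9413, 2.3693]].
sigma(A) ≈ {-3, 0, 5}

A is real symmetric, so its spectrum consists of real eigenvalues. Expanding the characteristic polynomial of the displayed matrix gives
  det(λ I - A) = p(λ) = λ^3 + (-2)λ^2 + (-15)λ + (0).
Solving p(λ) = 0 yields eigenvalues ≈ -3, 0, 5. (A is shown rounded to 4 decimals, so these recover the underlying integer eigenvalues to within that precision.)
Verification: the trace of A = 2 equals the sum of eigenvalues 2, and det(A) ≈ 0.0003 matches the eigenvalue product 0.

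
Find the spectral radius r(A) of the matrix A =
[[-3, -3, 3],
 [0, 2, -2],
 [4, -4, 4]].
r(A) = (3 + sqrt(129))/2 ≈ 7.1789

The eigenvalues of A are the roots of its characteristic polynomial. With M = A (coefficients from the trace, the sum of principal 2x2 minors, and det A):
  p(λ) = det(λ I - M) = λ^3 - 3λ^2 - 30λ.
The constant term is 0, so λ = 0 is a root. Dividing out λ leaves p(λ) = λ(λ^2 - 3λ - 30). For λ^2 - 3λ - 30 the discriminant is 129. It is nonnegative but not a perfect square, so the roots are real and irrational: λ = (3 ± sqrt(129))/2 ≈ 7.1789, -4.1789.
Thus the eigenvalues (to 4 decimals) are 7.1789 (modulus 7.1789); -4.1789 (modulus 4.1789); 0 (modulus 0). The spectral radius is the largest modulus: r(A) = (3 + sqrt(129))/2 ≈ 7.1789. (Cross-check: r(A) ≤ ||A||_2 ≈ 7.7937; equality holds whenever A is normal, though it can also hold for some non-normal A.)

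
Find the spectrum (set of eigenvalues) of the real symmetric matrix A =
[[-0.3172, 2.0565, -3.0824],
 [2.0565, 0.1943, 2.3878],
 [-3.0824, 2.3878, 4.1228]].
sigma(A) ≈ {-4, 2, 6}

A is real symmetric, so its spectrum consists of real eigenvalues. Expanding the characteristic polynomial of the displayed matrix gives
  det(λ I - A) = p(λ) = λ^3 + (-4)λ^2 + (-20)λ + (48).
Solving p(λ) = 0 yields eigenvalues ≈ -4, 2, 6. (A is shown rounded to 4 decimals, so these recover the underlying integer eigenvalues to within that precision.)
Verification: the trace of A = 4 equals the sum of eigenvalues 4, and det(A) ≈ -48.0001 matches the eigenvalue product -48.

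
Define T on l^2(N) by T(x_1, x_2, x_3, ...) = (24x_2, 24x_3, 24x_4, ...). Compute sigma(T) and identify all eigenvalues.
sigma(T) = closed disk {z in C : |z| ≤ 24}; sigma_p(T) = open disk {z in C : |z| < 24}

Note T = 24·V where V is the unit left shift (V x)_k = x_{k+1}; so sigma(T) = 24·sigma(V) and ||T|| = 24||V||. ||T x||^2 = 576sum_{k≥2} |x_k|^2 ≤ 576||x||^2, with equality on {x : x_1 = 0}, so ||T|| = 24. For any lambda with |lambda| < 24, set r = lambda/24 (|r| < 1); the vector x = (1, r, r^2, ...) is in l^2 and satisfies T x = 24(r, r^2, ...) = lambda x, so lambda is an eigenvalue. On the boundary |lambda| = 24 the geometric series diverges, so no l^2 eigenvector exists, but these lambda lie in the approximate point spectrum. Hence sigma(T) is the closed disk of radius 24 and sigma_p(T) is the open disk.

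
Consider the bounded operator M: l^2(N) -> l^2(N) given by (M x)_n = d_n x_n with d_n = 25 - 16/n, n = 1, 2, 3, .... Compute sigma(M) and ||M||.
sigma(M) = {25 - 16/n : n ≥ 1} ∪ {25}; ||M|| = 25

A bounded diagonal operator on l^2 with diagonal entries d_n has spectrum equal to the closure of {d_n : n ≥ 1}: every d_n is an eigenvalue (with eigenvector e_n), so {d_n} ⊂ sigma(M); the spectrum is closed, so its closure is too; and for lambda not in the closure, (M - lambda I) has bounded inverse (the diagonal entries 1/(d_n - lambda) are bounded). For our sequence d_n = 25 - 16/n, n = 1, 2, 3, ...:
  - {d_n} = {25 - 16/n : n ≥ 1}; the only limit point is 25
  - closure = {25 - 16/n : n ≥ 1} ∪ {25}
For the norm: a diagonal operator has ||M|| = sup_n |d_n|. Here d_n = 25 - 16/n increases monotonically from d_1 = 9 toward 25, with all terms in [9, 25); so sup_n |d_n| = 25 (the supremum is the limit, not attained). So ||M|| = 25.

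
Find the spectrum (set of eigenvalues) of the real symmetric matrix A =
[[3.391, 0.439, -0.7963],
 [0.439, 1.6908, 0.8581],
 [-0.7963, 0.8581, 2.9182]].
sigma(A) ≈ {1, 3, 4}

A is real symmetric, so its spectrum consists of real eigenvalues. Expanding the characteristic polynomial of the displayed matrix gives
  det(λ I - A) = p(λ) = λ^3 + (-8)λ^2 + (19)λ + (-12).
Solving p(λ) = 0 yields eigenvalues ≈ 1, 3, 4. (A is shown rounded to 4 decimals, so these recover the underlying integer eigenvalues to within that precision.)
Verification: the trace of A = 8 equals the sum of eigenvalues 8, and det(A) ≈ 12.0001 matches the eigenvalue product 12.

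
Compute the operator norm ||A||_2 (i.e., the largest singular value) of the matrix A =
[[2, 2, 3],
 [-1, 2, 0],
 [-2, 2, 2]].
||A||_2 ≈ 4.7448 (= sqrt(largest eigenvalue of A^T A))

||A||_2 = sigma_max(A) = sqrt(lambda_max(A^T A)). Form the symmetric matrix M = A^T A =
[[9, -2, 2],
 [-2, 12, 10],
 [2, 10, 13]].
Its characteristic polynomial (trace, sum of principal 2x2 minors, determinant of M give the coefficients) is
  p(λ) = det(λ I - M) = λ^3 - 34λ^2 + 273λ - 324.
No integer candidate from the rational root theorem (±divisors of 324) is a root, so the roots are irrational. The cubic discriminant is Δ = 5130144 > 0, so there are three distinct real roots. p(1) = -84 and p(2) = 94 have opposite signs, so a root lies in (1, 2); Newton's method refines it to λ ≈ 1.4312. p(10) = 6 and p(11) = -104 have opposite signs, so a root lies in (10, 11); Newton's method refines it to λ ≈ 10.056. p(22) = -126 and p(23) = 136 have opposite signs, so a root lies in (22, 23); Newton's method refines it to λ ≈ 22.5129. Check (Vieta): the three roots sum to 34, matching tr M = 34.
So the eigenvalues of A^T A are ≈ 1.4312, 10.056, 22.5129 (all ≥ 0, as they must be for A^T A). The largest is λ_max ≈ 22.5129, hence ||A||_2 = sqrt(λ_max) ≈ 4.7448.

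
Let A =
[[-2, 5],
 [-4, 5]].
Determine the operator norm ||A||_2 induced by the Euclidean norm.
||A||_2 = sqrt((70 + sqrt(4500))/2) ≈ 8.279 (= sqrt(largest eigenvalue of A^T A))

||A||_2 = sigma_max(A) = sqrt(lambda_max(A^T A)). Form the symmetric matrix M = A^T A =
[[20, -30],
 [-30, 50]].
Its characteristic polynomial (trace, determinant of M give the coefficients) is
  p(λ) = det(λ I - M) = λ^2 - 70λ + 100.
For λ^2 - 70λ + 100 the discriminant is 4500. It is nonnegative but not a perfect square, so the roots are real and irrational: λ = (70 ± sqrt(4500))/2 ≈ 68.541, 1.459.
So the eigenvalues of A^T A are ≈ 1.459, 68.541 (all ≥ 0, as they must be for A^T A). The largest is λ_max = (70 + sqrt(4500))/2 ≈ 68.541, hence ||A||_2 = sqrt(λ_max) = sqrt((70 + sqrt(4500))/2) ≈ 8.279.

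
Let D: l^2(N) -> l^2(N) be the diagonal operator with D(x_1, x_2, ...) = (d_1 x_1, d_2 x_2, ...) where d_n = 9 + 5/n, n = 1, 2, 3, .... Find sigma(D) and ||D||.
sigma(D) = {9 + 5/n : n ≥ 1} ∪ {9}; ||D|| = 14

A bounded diagonal operator on l^2 with diagonal entries d_n has spectrum equal to the closure of {d_n : n ≥ 1}: every d_n is an eigenvalue (with eigenvector e_n), so {d_n} ⊂ sigma(D); the spectrum is closed, so its closure is too; and for lambda not in the closure, (D - lambda I) has bounded inverse (the diagonal entries 1/(d_n - lambda) are bounded). For our sequence d_n = 9 + 5/n, n = 1, 2, 3, ...:
  - {d_n} = {9 + 5/n : n ≥ 1}; the only limit point is 9
  - closure = {9 + 5/n : n ≥ 1} ∪ {9}
For the norm: a diagonal operator has ||D|| = sup_n |d_n|. Here d_n = 9 + 5/n is positive and decreasing, so sup_n |d_n| = d_1 = 9 + 5 = 14. So ||D|| = 14.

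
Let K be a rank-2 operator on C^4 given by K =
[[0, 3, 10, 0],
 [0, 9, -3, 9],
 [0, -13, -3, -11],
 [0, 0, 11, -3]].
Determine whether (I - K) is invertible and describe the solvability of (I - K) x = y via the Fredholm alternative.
(I - K) is invertible (det(I - K) = 35 ≠ 0), so for every y in C^4 the equation (I - K) x = y has a unique solution.

K has rank 2 and factors as K = U V^T = u1 v1^T + u2 v2^T with u1 = (3, 0, -2, 3), v1 = (0, 2, 3, 1), u2 = (-1, 3, -3, -2), v2 = (0, 3, -1, 3) (multiplying out reproduces the displayed K). The nonzero eigenvalues of U V^T coincide with those of the 2 x 2 matrix G = V^T U = [[v1·u1, v1·u2], [v2·u1, v2·u2]] = [[-3, -5], [11, 6]], and by the Sylvester determinant identity det(I_4 - U V^T) = det(I_2 - V^T U) = det([[4, 5], [-11, -5]]) = (4)(-5) - (5)(-11) = 35. (Direct check: I - K =
[[1, -3, -10, 0],
 [0, -8, 3, -9],
 [0, 13, 4, 11],
 [0, 0, -11, 4]]
has determinant 35.) The finite-dimensional Fredholm alternative says: either (I - K) is invertible, or ker(I - K) ≠ {0} and then range(I - K) = ker((I - K)^*)^⊥, with dim ker(I - K) = dim ker((I - K)^*). Since det(I - K) ≠ 0, 1 is not an eigenvalue of K and ker(I - K) = {0}, so we are in the first case: for every y there is a unique x = (I - K)^(-1) y. (Explicitly, by the Woodbury identity, (I - U V^T)^(-1) = I + U (I_2 - G)^(-1) V^T.)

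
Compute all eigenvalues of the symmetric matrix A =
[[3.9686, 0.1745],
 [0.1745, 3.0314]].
sigma(A) ≈ {3, 4}

A is real symmetric, so its spectrum consists of real eigenvalues. Expanding the characteristic polynomial of the displayed matrix gives
  det(λ I - A) = p(λ) = λ^2 + (-7)λ + (12).
Solving p(λ) = 0 yields eigenvalues ≈ 3, 4. (A is shown rounded to 4 decimals, so these recover the underlying integer eigenvalues to within that precision.)
Verification: the trace of A = 7 equals the sum of eigenvalues 7, and det(A) ≈ 12.0000 matches the eigenvalue product 12.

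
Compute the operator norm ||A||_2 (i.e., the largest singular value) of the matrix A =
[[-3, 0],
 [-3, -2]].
||A||_2 = sqrt((22 + sqrt(340))/2) ≈ 4.4966 (= sqrt(largest eigenvalue of A^T A))

||A||_2 = sigma_max(A) = sqrt(lambda_max(A^T A)). Form the symmetric matrix M = A^T A =
[[18, 6],
 [6, 4]].
Its characteristic polynomial (trace, determinant of M give the coefficients) is
  p(λ) = det(λ I - M) = λ^2 - 22λ + 36.
For λ^2 - 22λ + 36 the discriminant is 340. It is nonnegative but not a perfect square, so the roots are real and irrational: λ = (22 ± sqrt(340))/2 ≈ 20.2195, 1.7805.
So the eigenvalues of A^T A are ≈ 1.7805, 20.2195 (all ≥ 0, as they must be for A^T A). The largest is λ_max = (22 + sqrt(340))/2 ≈ 20.2195, hence ||A||_2 = sqrt(λ_max) = sqrt((22 + sqrt(340))/2) ≈ 4.4966.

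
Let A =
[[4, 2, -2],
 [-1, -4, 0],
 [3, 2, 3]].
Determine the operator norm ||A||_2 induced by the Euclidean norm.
||A||_2 ≈ 6.5707 (= sqrt(largest eigenvalue of A^T A))

||A||_2 = sigma_max(A) = sqrt(lambda_max(A^T A)). Form the symmetric matrix M = A^T A =
[[26, 18, 1],
 [18, 24, 2],
 [1, 2, 13]].
Its characteristic polynomial (trace, sum of principal 2x2 minors, determinant of M give the coefficients) is
  p(λ) = det(λ I - M) = λ^3 - 63λ^2 + 945λ - 3844.
No integer candidate from the rational root theorem (±divisors of 3844) is a root, so the roots are irrational. The cubic discriminant is Δ = 44443701 > 0, so there are three distinct real roots. p(6) = -226 and p(7) = 27 have opposite signs, so a root lies in (6, 7); Newton's method refines it to λ ≈ 6.8746. p(12) = 152 and p(13) = -9 have opposite signs, so a root lies in (12, 13); Newton's method refines it to λ ≈ 12.9513. p(43) = -189 and p(44) = 952 have opposite signs, so a root lies in (43, 44); Newton's method refines it to λ ≈ 43.1741. Check (Vieta): the three roots sum to 63, matching tr M = 63.
So the eigenvalues of A^T A are ≈ 6.8746, 12.9513, 43.1741 (all ≥ 0, as they must be for A^T A). The largest is λ_max ≈ 43.1741, hence ||A||_2 = sqrt(λ_max) ≈ 6.5707.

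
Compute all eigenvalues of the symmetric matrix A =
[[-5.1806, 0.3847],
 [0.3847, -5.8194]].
sigma(A) ≈ {-6, -5}

A is real symmetric, so its spectrum consists of real eigenvalues. Expanding the characteristic polynomial of the displayed matrix gives
  det(λ I - A) = p(λ) = λ^2 + (11)λ + (30).
Solving p(λ) = 0 yields eigenvalues ≈ -6, -5. (A is shown rounded to 4 decimals, so these recover the underlying integer eigenvalues to within that precision.)
Verification: the trace of A = -11 equals the sum of eigenvalues -11, and det(A) ≈ 30.0000 matches the eigenvalue product 30.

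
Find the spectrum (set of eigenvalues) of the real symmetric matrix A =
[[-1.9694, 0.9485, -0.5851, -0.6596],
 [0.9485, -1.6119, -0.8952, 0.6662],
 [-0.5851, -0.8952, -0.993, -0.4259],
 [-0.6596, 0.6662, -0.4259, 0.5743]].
sigma(A) ≈ {-3, -2, 0, 1}

A is real symmetric, so its spectrum consists of real eigenvalues. Expanding the characteristic polynomial of the displayed matrix gives
  det(λ I - A) = p(λ) = λ^4 + (4)λ^3 + (1)λ^2 + (-6)λ + (0).
Solving p(λ) = 0 yields eigenvalues ≈ -3, -2, 0, 1. (A is shown rounded to 4 decimals, so these recover the underlying integer eigenvalues to within that precision.)
Verification: the trace of A = -4 equals the sum of eigenvalues -4, and det(A) ≈ -0.0001 matches the eigenvalue product 0.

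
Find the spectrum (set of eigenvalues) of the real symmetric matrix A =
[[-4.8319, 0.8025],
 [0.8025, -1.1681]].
sigma(A) ≈ {-5, -1}

A is real symmetric, so its spectrum consists of real eigenvalues. Expanding the characteristic polynomial of the displayed matrix gives
  det(λ I - A) = p(λ) = λ^2 + (6)λ + (5).
Solving p(λ) = 0 yields eigenvalues ≈ -5, -1. (A is shown rounded to 4 decimals, so these recover the underlying integer eigenvalues to within that precision.)
Verification: the trace of A = -6 equals the sum of eigenvalues -6, and det(A) ≈ 5.0001 matches the eigenvalue product 5.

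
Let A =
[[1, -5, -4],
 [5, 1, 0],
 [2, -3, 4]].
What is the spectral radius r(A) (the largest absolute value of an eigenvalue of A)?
r(A) ≈ 6.0091

The eigenvalues of A are the roots of its characteristic polynomial. With M = A (coefficients from the trace, the sum of principal 2x2 minors, and det A):
  p(λ) = det(λ I - M) = λ^3 - 6λ^2 + 42λ - 172.
No integer candidate from the rational root theorem (±divisors of 172) is a root, so the roots are irrational. The cubic discriminant is Δ = -400032 < 0, so there is one real root and a complex-conjugate pair. p(4) = -36 and p(5) = 13 have opposite signs, so a root lies in (4, 5); Newton's method refines it to λ ≈ 4.7633. Dividing out (λ - (4.7633)) leaves approximately λ^2 - 1.2367λ + 36.1093. For λ^2 - 1.2367λ + 36.1093 the discriminant is -142.9078. It is negative, so the remaining roots are the complex-conjugate pair λ ≈ 0.6183 ± 5.9772i. Their product equals the constant term, so |λ|^2 ≈ 36.1093 and |λ| ≈ 6.0091.
Thus the eigenvalues (to 4 decimals) are 4.7633 (modulus 4.7633); 0.6183 ± 5.9772i (modulus 6.0091). The spectral radius is the largest modulus: r(A) ≈ 6.0091. (Cross-check: r(A) ≤ ||A||_2 ≈ 6.4884; equality holds whenever A is normal, though it can also hold for some non-normal A.)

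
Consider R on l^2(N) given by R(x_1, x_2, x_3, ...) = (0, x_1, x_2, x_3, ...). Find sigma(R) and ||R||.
sigma(R) = closed disk {z in C : |z| ≤ 1}; ||R|| = 1

R is the unit right shift on l^2(N). ||R x||^2 = sum_{k≥1} |x_k|^2 = ||x||^2, so ||R|| = 1 and sigma(R) ⊂ {|z| ≤ 1}. For any |lambda| < 1, the equation (R - lambda I) x = 0 forces x_1 = 0, then x_k = lambda x_{k+1} ⇒ x = 0, so R has no eigenvalues. But (R - lambda I) is not surjective for |lambda| < 1: solving (R - lambda I) x = e_1 would require x_n proportional to lambda^(-n), which is not in l^2. So every |lambda| < 1 lies in the residual spectrum. The boundary |lambda| = 1 is in the approximate point spectrum (the spectrum is closed). Hence sigma(R) is the closed disk of radius 1.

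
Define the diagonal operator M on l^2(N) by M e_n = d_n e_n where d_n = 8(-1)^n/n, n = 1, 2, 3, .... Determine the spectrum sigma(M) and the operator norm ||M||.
sigma(M) = {8(-1)^n/n : n ≥ 1} ∪ {0}; ||M|| = 8

A bounded diagonal operator on l^2 with diagonal entries d_n has spectrum equal to the closure of {d_n : n ≥ 1}: every d_n is an eigenvalue (with eigenvector e_n), so {d_n} ⊂ sigma(M); the spectrum is closed, so its closure is too; and for lambda not in the closure, (M - lambda I) has bounded inverse (the diagonal entries 1/(d_n - lambda) are bounded). For our sequence d_n = 8(-1)^n/n, n = 1, 2, 3, ...:
  - {d_n} = {8(-1)^n/n : n ≥ 1}; the only limit point is 0
  - closure = {8(-1)^n/n : n ≥ 1} ∪ {0}
For the norm: a diagonal operator has ||M|| = sup_n |d_n|. Here |d_n| = 8/n is decreasing, so sup_n |d_n| = |d_1| = 8. So ||M|| = 8.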